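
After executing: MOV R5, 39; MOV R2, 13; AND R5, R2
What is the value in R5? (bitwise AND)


Register state trace:
  MOV R5, 39  → R5 = 39 (0b00100111)
  MOV R2, 13  → R2 = 13 (0b00001101)
  AND R5, R2  → R5 = 39 AND 13 = 5 (0b00000101)
Final: R5 = 5

5


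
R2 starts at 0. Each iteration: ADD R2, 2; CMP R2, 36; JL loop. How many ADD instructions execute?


Loop trace (R2 starts at 0, target 36, step 2):
  ADD #1: R2 = 0 + 2 = 2  → 2 < 36, loop
  ADD #2: R2 = 2 + 2 = 4  → 4 < 36, loop
  ADD #3: R2 = 4 + 2 = 6  → 6 < 36, loop
  ADD #4: R2 = 6 + 2 = 8  → 8 < 36, loop
  ADD #5: R2 = 8 + 2 = 10  → 10 < 36, loop
  ADD #6: R2 = 10 + 2 = 12  → 12 < 36, loop
  ADD #7: R2 = 12 + 2 = 14  → 14 < 36, loop
  ADD #8: R2 = 14 + 2 = 16  → 16 < 36, loop
  ADD #9: R2 = 16 + 2 = 18  → 18 < 36, loop
  ADD #10: R2 = 18 + 2 = 20  → 20 < 36, loop
  ADD #11: R2 = 20 + 2 = 22  → 22 < 36, loop
  ADD #12: R2 = 22 + 2 = 24  → 24 < 36, loop
  ADD #13: R2 = 24 + 2 = 26  → 26 < 36, loop
  ADD #14: R2 = 26 + 2 = 28  → 28 < 36, loop
  ADD #15: R2 = 28 + 2 = 30  → 30 < 36, loop
  ADD #16: R2 = 30 + 2 = 32  → 32 < 36, loop
  ADD #17: R2 = 32 + 2 = 34  → 34 < 36, loop
  ADD #18: R2 = 34 + 2 = 36  → 36 >= 36, exit
Total ADD instructions: 18

18


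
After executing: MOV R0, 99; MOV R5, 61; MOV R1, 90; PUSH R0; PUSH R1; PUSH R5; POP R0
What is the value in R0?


Stack trace (top is rightmost):
  MOV R0, 99  → R0 = 99
  MOV R5, 61  → R5 = 61
  MOV R1, 90  → R1 = 90
  PUSH R0  → stack: [99]
  PUSH R1  → stack: [99, 90]
  PUSH R5  → stack: [99, 90, 61]
  POP R0  → R0 = 61, stack: [99, 90]
Final: R0 = 61

61


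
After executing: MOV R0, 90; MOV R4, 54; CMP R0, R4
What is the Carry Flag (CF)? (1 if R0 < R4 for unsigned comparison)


Register state trace:
  MOV R0, 90  → R0 = 90
  MOV R4, 54  → R4 = 54
  CMP R0, R4  → unsigned 90 - 54: no borrow
  90 >= 54, so CF = 0
CF = 0

0


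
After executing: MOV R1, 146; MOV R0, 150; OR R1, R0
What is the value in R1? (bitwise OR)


Register state trace:
  MOV R1, 146  → R1 = 146 (0b10010010)
  MOV R0, 150  → R0 = 150 (0b10010110)
  OR R1, R0   → R1 = 146 OR 150 = 150 (0b10010110)
Final: R1 = 150

150


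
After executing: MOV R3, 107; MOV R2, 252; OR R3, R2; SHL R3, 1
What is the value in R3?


Register state trace:
  MOV R3, 107  → R3 = 107 (0b01101011)
  MOV R2, 252  → R2 = 252 (0b11111100)
  OR R3, R2  → R3 = 107 OR 252 = 255 (0b11111111)
  SHL R3, 1  → R3 = 255 << 1 = 510
Final: R3 = 510

510


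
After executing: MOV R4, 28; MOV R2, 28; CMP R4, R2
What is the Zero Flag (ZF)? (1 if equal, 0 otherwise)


Register state trace:
  MOV R4, 28  → R4 = 28
  MOV R2, 28  → R2 = 28
  CMP R4, R2  → computes 28 - 28 = 0
  Result is zero, so values are equal
ZF = 1

1


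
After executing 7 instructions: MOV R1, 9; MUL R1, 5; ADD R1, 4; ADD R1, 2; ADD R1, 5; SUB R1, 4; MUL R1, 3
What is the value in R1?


Register state trace:
  MOV R1, 9  → R1 = 9
  MUL R1, 5  → R1 = 9 * 5 = 45
  ADD R1, 4  → R1 = 45 + 4 = 49
  ADD R1, 2  → R1 = 49 + 2 = 51
  ADD R1, 5  → R1 = 51 + 5 = 56
  SUB R1, 4  → R1 = 56 - 4 = 52
  MUL R1, 3  → R1 = 52 * 3 = 156
Final: R1 = 156

156


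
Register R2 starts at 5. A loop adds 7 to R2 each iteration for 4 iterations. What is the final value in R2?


Starting value: R2 = 5
  Iter 1: R2 = 5 + 7 = 12
  Iter 2: R2 = 12 + 7 = 19
  Iter 3: R2 = 19 + 7 = 26
  Iter 4: R2 = 26 + 7 = 33
Final: R2 = 33

33


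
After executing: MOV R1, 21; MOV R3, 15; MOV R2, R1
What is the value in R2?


Register state trace:
  MOV R1, 21  → R1 = 21
  MOV R3, 15  → R3 = 15
  MOV R2, R1  → R2 = 21
Final: R2 = 21

21


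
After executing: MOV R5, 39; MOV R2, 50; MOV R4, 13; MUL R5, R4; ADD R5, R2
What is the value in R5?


Register state trace:
  MOV R5, 39  → R5 = 39
  MOV R2, 50  → R2 = 50
  MOV R4, 13  → R4 = 13
  MUL R5, R4  → R5 = 39 * 13 = 507
  ADD R5, R2  → R5 = 507 + 50 = 557
Final: R5 = 557

557


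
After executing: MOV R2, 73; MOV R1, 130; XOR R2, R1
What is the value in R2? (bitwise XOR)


Register state trace:
  MOV R2, 73  → R2 = 73 (0b01001001)
  MOV R1, 130  → R1 = 130 (0b10000010)
  XOR R2, R1  → R2 = 73 XOR 130 = 203 (0b11001011)
Final: R2 = 203

203


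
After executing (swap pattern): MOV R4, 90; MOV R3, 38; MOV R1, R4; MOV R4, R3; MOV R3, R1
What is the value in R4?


Register state trace (swap pattern):
  MOV R4, 90  → R4 = 90
  MOV R3, 38  → R3 = 38
  MOV R1, R4  → R1 = 90  (save R4)
  MOV R4, R3  → R4 = 38  (R4 gets R3's value)
  MOV R3, R1  → R3 = 90  (R3 gets saved value)
Final: R4 = 38

38


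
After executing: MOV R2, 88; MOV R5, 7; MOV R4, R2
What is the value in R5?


Register state trace:
  MOV R2, 88  → R2 = 88
  MOV R5, 7  → R5 = 7
  MOV R4, R2  → R4 = 88
Final: R5 = 7

7


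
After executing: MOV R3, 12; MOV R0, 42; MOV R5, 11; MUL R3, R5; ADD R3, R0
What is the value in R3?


Register state trace:
  MOV R3, 12  → R3 = 12
  MOV R0, 42  → R0 = 42
  MOV R5, 11  → R5 = 11
  MUL R3, R5  → R3 = 12 * 11 = 132
  ADD R3, R0  → R3 = 132 + 42 = 174
Final: R3 = 174

174


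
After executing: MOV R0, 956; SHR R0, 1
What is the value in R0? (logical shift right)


Register state trace:
  MOV R0, 956  → R0 = 956
  SHR R0, 1  → R0 = 956 >> 1 = 956 // 2^1 = 478
Final: R0 = 478

478


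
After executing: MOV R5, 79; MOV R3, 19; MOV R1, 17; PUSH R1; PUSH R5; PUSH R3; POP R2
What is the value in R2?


Stack trace (top is rightmost):
  MOV R5, 79  → R5 = 79
  MOV R3, 19  → R3 = 19
  MOV R1, 17  → R1 = 17
  PUSH R1  → stack: [17]
  PUSH R5  → stack: [17, 79]
  PUSH R3  → stack: [17, 79, 19]
  POP R2  → R2 = 19, stack: [17, 79]
Final: R2 = 19

19


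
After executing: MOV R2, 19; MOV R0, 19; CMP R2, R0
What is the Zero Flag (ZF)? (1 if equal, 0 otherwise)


Register state trace:
  MOV R2, 19  → R2 = 19
  MOV R0, 19  → R0 = 19
  CMP R2, R0  → computes 19 - 19 = 0
  Result is zero, so values are equal
ZF = 1

1


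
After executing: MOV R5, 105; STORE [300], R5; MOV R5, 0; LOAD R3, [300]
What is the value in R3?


Register and memory trace:
  MOV R5, 105  → R5 = 105
  STORE [300], R5  → mem[300] = 105
  MOV R5, 0  → R5 = 0
  LOAD R3, [300]  → R3 = mem[300] = 105
Final: R3 = 105

105


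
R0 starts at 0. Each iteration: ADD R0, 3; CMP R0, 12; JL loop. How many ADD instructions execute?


Loop trace (R0 starts at 0, target 12, step 3):
  ADD #1: R0 = 0 + 3 = 3  → 3 < 12, loop
  ADD #2: R0 = 3 + 3 = 6  → 6 < 12, loop
  ADD #3: R0 = 6 + 3 = 9  → 9 < 12, loop
  ADD #4: R0 = 9 + 3 = 12  → 12 >= 12, exit
Total ADD instructions: 4

4


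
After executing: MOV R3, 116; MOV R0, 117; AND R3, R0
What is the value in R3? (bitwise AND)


Register state trace:
  MOV R3, 116  → R3 = 116 (0b01110100)
  MOV R0, 117  → R0 = 117 (0b01110101)
  AND R3, R0  → R3 = 116 AND 117 = 116 (0b01110100)
Final: R3 = 116

116


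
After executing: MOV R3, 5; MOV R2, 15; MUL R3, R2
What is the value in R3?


Register state trace:
  MOV R3, 5  → R3 = 5
  MOV R2, 15  → R2 = 15
  MUL R3, R2  → R3 = 5 * 15 = 75
Final: R3 = 75

75


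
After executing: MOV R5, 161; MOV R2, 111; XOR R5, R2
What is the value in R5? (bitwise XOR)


Register state trace:
  MOV R5, 161  → R5 = 161 (0b10100001)
  MOV R2, 111  → R2 = 111 (0b01101111)
  XOR R5, R2  → R5 = 161 XOR 111 = 206 (0b11001110)
Final: R5 = 206

206


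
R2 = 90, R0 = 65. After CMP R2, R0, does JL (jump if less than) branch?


Trace:
  R2 = 90, R0 = 65
  CMP R2, R0  → compares 90 vs 65
  JL checks: is 90 less than 65?
  90 > 65, so condition is false
Branch taken: No

No


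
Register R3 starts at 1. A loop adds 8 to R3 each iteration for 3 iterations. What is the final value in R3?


Starting value: R3 = 1
  Iter 1: R3 = 1 + 8 = 9
  Iter 2: R3 = 9 + 8 = 17
  Iter 3: R3 = 17 + 8 = 25
Final: R3 = 25

25


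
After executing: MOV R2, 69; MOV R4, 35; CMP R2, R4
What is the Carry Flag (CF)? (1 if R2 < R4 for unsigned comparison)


Register state trace:
  MOV R2, 69  → R2 = 69
  MOV R4, 35  → R4 = 35
  CMP R2, R4  → unsigned 69 - 35: no borrow
  69 >= 35, so CF = 0
CF = 0

0


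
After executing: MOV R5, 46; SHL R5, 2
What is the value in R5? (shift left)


Register state trace:
  MOV R5, 46  → R5 = 46
  SHL R5, 2  → R5 = 46 << 2 = 46 * 2^2 = 184
Final: R5 = 184

184


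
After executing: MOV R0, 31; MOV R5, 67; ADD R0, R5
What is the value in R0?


Register state trace:
  MOV R0, 31  → R0 = 31
  MOV R5, 67  → R5 = 67
  ADD R0, R5  → R0 = 31 + 67 = 98
Final: R0 = 98

98


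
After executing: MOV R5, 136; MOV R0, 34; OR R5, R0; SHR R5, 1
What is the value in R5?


Register state trace:
  MOV R5, 136  → R5 = 136 (0b10001000)
  MOV R0, 34  → R0 = 34 (0b00100010)
  OR R5, R0  → R5 = 136 OR 34 = 170 (0b10101010)
  SHR R5, 1  → R5 = 170 >> 1 = 85
Final: R5 = 85

85


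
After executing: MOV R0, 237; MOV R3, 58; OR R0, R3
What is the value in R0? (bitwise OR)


Register state trace:
  MOV R0, 237  → R0 = 237 (0b11101101)
  MOV R3, 58  → R3 = 58 (0b00111010)
  OR R0, R3   → R0 = 237 OR 58 = 255 (0b11111111)
Final: R0 = 255

255


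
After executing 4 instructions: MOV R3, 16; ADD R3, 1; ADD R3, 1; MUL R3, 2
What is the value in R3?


Register state trace:
  MOV R3, 16  → R3 = 16
  ADD R3, 1  → R3 = 16 + 1 = 17
  ADD R3, 1  → R3 = 17 + 1 = 18
  MUL R3, 2  → R3 = 18 * 2 = 36
Final: R3 = 36

36


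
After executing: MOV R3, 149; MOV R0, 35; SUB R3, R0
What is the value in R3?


Register state trace:
  MOV R3, 149  → R3 = 149
  MOV R0, 35  → R0 = 35
  SUB R3, R0  → R3 = 149 - 35 = 114
Final: R3 = 114

114


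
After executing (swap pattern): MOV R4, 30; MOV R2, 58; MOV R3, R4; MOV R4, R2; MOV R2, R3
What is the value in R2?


Register state trace (swap pattern):
  MOV R4, 30  → R4 = 30
  MOV R2, 58  → R2 = 58
  MOV R3, R4  → R3 = 30  (save R4)
  MOV R4, R2  → R4 = 58  (R4 gets R2's value)
  MOV R2, R3  → R2 = 30  (R2 gets saved value)
Final: R2 = 30

30


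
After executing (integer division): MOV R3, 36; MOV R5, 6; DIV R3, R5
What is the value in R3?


Register state trace:
  MOV R3, 36  → R3 = 36
  MOV R5, 6  → R5 = 6
  DIV R3, R5  → R3 = 36 // 6 = 6
Final: R3 = 6

6


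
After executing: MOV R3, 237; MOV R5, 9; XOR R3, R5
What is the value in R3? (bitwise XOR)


Register state trace:
  MOV R3, 237  → R3 = 237 (0b11101101)
  MOV R5, 9  → R5 = 9 (0b00001001)
  XOR R3, R5  → R3 = 237 XOR 9 = 228 (0b11100100)
Final: R3 = 228

228


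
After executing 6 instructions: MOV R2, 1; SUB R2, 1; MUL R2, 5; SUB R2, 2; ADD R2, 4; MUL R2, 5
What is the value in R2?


Register state trace:
  MOV R2, 1  → R2 = 1
  SUB R2, 1  → R2 = 1 - 1 = 0
  MUL R2, 5  → R2 = 0 * 5 = 0
  SUB R2, 2  → R2 = 0 - 2 = -2
  ADD R2, 4  → R2 = -2 + 4 = 2
  MUL R2, 5  → R2 = 2 * 5 = 10
Final: R2 = 10

10


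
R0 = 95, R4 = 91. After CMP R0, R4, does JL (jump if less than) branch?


Trace:
  R0 = 95, R4 = 91
  CMP R0, R4  → compares 95 vs 91
  JL checks: is 95 less than 91?
  95 > 91, so condition is false
Branch taken: No

No


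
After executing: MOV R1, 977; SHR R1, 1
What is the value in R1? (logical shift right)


Register state trace:
  MOV R1, 977  → R1 = 977
  SHR R1, 1  → R1 = 977 >> 1 = 977 // 2^1 = 488
Final: R1 = 488

488


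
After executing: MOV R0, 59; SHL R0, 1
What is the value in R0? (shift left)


Register state trace:
  MOV R0, 59  → R0 = 59
  SHL R0, 1  → R0 = 59 << 1 = 59 * 2^1 = 118
Final: R0 = 118

118


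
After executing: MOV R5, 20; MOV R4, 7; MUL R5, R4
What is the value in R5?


Register state trace:
  MOV R5, 20  → R5 = 20
  MOV R4, 7  → R4 = 7
  MUL R5, R4  → R5 = 20 * 7 = 140
Final: R5 = 140

140


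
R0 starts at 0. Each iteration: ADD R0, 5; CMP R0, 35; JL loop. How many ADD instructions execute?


Loop trace (R0 starts at 0, target 35, step 5):
  ADD #1: R0 = 0 + 5 = 5  → 5 < 35, loop
  ADD #2: R0 = 5 + 5 = 10  → 10 < 35, loop
  ADD #3: R0 = 10 + 5 = 15  → 15 < 35, loop
  ADD #4: R0 = 15 + 5 = 20  → 20 < 35, loop
  ADD #5: R0 = 20 + 5 = 25  → 25 < 35, loop
  ADD #6: R0 = 25 + 5 = 30  → 30 < 35, loop
  ADD #7: R0 = 30 + 5 = 35  → 35 >= 35, exit
Total ADD instructions: 7

7


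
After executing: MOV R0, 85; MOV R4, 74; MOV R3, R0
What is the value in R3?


Register state trace:
  MOV R0, 85  → R0 = 85
  MOV R4, 74  → R4 = 74
  MOV R3, R0  → R3 = 85
Final: R3 = 85

85


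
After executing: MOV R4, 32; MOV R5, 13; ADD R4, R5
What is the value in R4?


Register state trace:
  MOV R4, 32  → R4 = 32
  MOV R5, 13  → R5 = 13
  ADD R4, R5  → R4 = 32 + 13 = 45
Final: R4 = 45

45


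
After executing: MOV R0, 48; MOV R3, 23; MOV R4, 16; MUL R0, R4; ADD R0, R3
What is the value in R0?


Register state trace:
  MOV R0, 48  → R0 = 48
  MOV R3, 23  → R3 = 23
  MOV R4, 16  → R4 = 16
  MUL R0, R4  → R0 = 48 * 16 = 768
  ADD R0, R3  → R0 = 768 + 23 = 791
Final: R0 = 791

791


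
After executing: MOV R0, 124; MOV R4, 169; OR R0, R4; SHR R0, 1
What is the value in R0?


Register state trace:
  MOV R0, 124  → R0 = 124 (0b01111100)
  MOV R4, 169  → R4 = 169 (0b10101001)
  OR R0, R4  → R0 = 124 OR 169 = 253 (0b11111101)
  SHR R0, 1  → R0 = 253 >> 1 = 126
Final: R0 = 126

126


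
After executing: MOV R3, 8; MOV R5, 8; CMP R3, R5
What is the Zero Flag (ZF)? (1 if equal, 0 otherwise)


Register state trace:
  MOV R3, 8  → R3 = 8
  MOV R5, 8  → R5 = 8
  CMP R3, R5  → computes 8 - 8 = 0
  Result is zero, so values are equal
ZF = 1

1


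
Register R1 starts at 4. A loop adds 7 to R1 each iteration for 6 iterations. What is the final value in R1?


Starting value: R1 = 4
  Iter 1: R1 = 4 + 7 = 11
  Iter 2: R1 = 11 + 7 = 18
  Iter 3: R1 = 18 + 7 = 25
  Iter 4: R1 = 25 + 7 = 32
  Iter 5: R1 = 32 + 7 = 39
  Iter 6: R1 = 39 + 7 = 46
Final: R1 = 46

46


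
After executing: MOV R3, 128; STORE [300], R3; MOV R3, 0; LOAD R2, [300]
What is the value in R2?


Register and memory trace:
  MOV R3, 128  → R3 = 128
  STORE [300], R3  → mem[300] = 128
  MOV R3, 0  → R3 = 0
  LOAD R2, [300]  → R2 = mem[300] = 128
Final: R2 = 128

128


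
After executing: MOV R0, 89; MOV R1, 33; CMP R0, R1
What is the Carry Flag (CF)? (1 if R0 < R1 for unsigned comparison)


Register state trace:
  MOV R0, 89  → R0 = 89
  MOV R1, 33  → R1 = 33
  CMP R0, R1  → unsigned 89 - 33: no borrow
  89 >= 33, so CF = 0
CF = 0

0


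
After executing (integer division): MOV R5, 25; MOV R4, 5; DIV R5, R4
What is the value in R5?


Register state trace:
  MOV R5, 25  → R5 = 25
  MOV R4, 5  → R4 = 5
  DIV R5, R4  → R5 = 25 // 5 = 5
Final: R5 = 5

5


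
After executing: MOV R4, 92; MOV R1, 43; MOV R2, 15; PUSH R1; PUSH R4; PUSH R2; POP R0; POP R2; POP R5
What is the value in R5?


Stack trace (top is rightmost):
  MOV R4, 92  → R4 = 92
  MOV R1, 43  → R1 = 43
  MOV R2, 15  → R2 = 15
  PUSH R1  → stack: [43]
  PUSH R4  → stack: [43, 92]
  PUSH R2  → stack: [43, 92, 15]
  POP R0  → R0 = 15, stack: [43, 92]
  POP R2  → R2 = 92, stack: [43]
  POP R5  → R5 = 43, stack: []
Final: R5 = 43

43


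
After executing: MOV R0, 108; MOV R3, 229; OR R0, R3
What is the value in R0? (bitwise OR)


Register state trace:
  MOV R0, 108  → R0 = 108 (0b01101100)
  MOV R3, 229  → R3 = 229 (0b11100101)
  OR R0, R3   → R0 = 108 OR 229 = 237 (0b11101101)
Final: R0 = 237

237


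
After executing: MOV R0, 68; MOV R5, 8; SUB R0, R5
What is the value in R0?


Register state trace:
  MOV R0, 68  → R0 = 68
  MOV R5, 8  → R5 = 8
  SUB R0, R5  → R0 = 68 - 8 = 60
Final: R0 = 60

60


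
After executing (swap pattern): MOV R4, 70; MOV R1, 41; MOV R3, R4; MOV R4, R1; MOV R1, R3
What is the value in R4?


Register state trace (swap pattern):
  MOV R4, 70  → R4 = 70
  MOV R1, 41  → R1 = 41
  MOV R3, R4  → R3 = 70  (save R4)
  MOV R4, R1  → R4 = 41  (R4 gets R1's value)
  MOV R1, R3  → R1 = 70  (R1 gets saved value)
Final: R4 = 41

41


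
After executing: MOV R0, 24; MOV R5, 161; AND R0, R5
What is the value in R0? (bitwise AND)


Register state trace:
  MOV R0, 24  → R0 = 24 (0b00011000)
  MOV R5, 161  → R5 = 161 (0b10100001)
  AND R0, R5  → R0 = 24 AND 161 = 0 (0b00000000)
Final: R0 = 0

0


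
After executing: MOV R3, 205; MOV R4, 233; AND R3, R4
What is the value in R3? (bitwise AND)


Register state trace:
  MOV R3, 205  → R3 = 205 (0b11001101)
  MOV R4, 233  → R4 = 233 (0b11101001)
  AND R3, R4  → R3 = 205 AND 233 = 201 (0b11001001)
Final: R3 = 201

201


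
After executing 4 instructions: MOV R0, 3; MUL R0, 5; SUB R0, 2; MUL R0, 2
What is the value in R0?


Register state trace:
  MOV R0, 3  → R0 = 3
  MUL R0, 5  → R0 = 3 * 5 = 15
  SUB R0, 2  → R0 = 15 - 2 = 13
  MUL R0, 2  → R0 = 13 * 2 = 26
Final: R0 = 26

26


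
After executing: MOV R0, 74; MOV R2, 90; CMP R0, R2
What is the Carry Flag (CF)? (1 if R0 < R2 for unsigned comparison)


Register state trace:
  MOV R0, 74  → R0 = 74
  MOV R2, 90  → R2 = 90
  CMP R0, R2  → unsigned 74 - 90: borrow occurs
  74 < 90, so CF = 1
CF = 1

1


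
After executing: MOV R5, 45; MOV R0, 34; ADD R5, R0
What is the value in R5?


Register state trace:
  MOV R5, 45  → R5 = 45
  MOV R0, 34  → R0 = 34
  ADD R5, R0  → R5 = 45 + 34 = 79
Final: R5 = 79

79


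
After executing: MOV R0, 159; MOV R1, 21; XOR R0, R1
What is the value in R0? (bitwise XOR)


Register state trace:
  MOV R0, 159  → R0 = 159 (0b10011111)
  MOV R1, 21  → R1 = 21 (0b00010101)
  XOR R0, R1  → R0 = 159 XOR 21 = 138 (0b10001010)
Final: R0 = 138

138


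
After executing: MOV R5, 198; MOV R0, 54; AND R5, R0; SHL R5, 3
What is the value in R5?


Register state trace:
  MOV R5, 198  → R5 = 198 (0b11000110)
  MOV R0, 54  → R0 = 54 (0b00110110)
  AND R5, R0  → R5 = 198 AND 54 = 6 (0b00000110)
  SHL R5, 3  → R5 = 6 << 3 = 48
Final: R5 = 48

48


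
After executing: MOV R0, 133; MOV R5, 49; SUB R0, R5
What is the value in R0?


Register state trace:
  MOV R0, 133  → R0 = 133
  MOV R5, 49  → R5 = 49
  SUB R0, R5  → R0 = 133 - 49 = 84
Final: R0 = 84

84


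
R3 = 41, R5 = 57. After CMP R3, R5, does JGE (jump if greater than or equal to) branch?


Trace:
  R3 = 41, R5 = 57
  CMP R3, R5  → compares 41 vs 57
  JGE checks: is 41 greater than or equal to 57?
  41 < 57, so condition is false
Branch taken: No

No


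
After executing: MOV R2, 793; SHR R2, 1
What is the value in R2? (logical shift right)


Register state trace:
  MOV R2, 793  → R2 = 793
  SHR R2, 1  → R2 = 793 >> 1 = 793 // 2^1 = 396
Final: R2 = 396

396


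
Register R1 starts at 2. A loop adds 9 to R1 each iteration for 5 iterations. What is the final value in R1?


Starting value: R1 = 2
  Iter 1: R1 = 2 + 9 = 11
  Iter 2: R1 = 11 + 9 = 20
  Iter 3: R1 = 20 + 9 = 29
  Iter 4: R1 = 29 + 9 = 38
  Iter 5: R1 = 38 + 9 = 47
Final: R1 = 47

47


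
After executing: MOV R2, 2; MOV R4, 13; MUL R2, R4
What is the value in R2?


Register state trace:
  MOV R2, 2  → R2 = 2
  MOV R4, 13  → R4 = 13
  MUL R2, R4  → R2 = 2 * 13 = 26
Final: R2 = 26

26


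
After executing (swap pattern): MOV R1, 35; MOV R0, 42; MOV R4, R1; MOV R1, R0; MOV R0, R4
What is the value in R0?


Register state trace (swap pattern):
  MOV R1, 35  → R1 = 35
  MOV R0, 42  → R0 = 42
  MOV R4, R1  → R4 = 35  (save R1)
  MOV R1, R0  → R1 = 42  (R1 gets R0's value)
  MOV R0, R4  → R0 = 35  (R0 gets saved value)
Final: R0 = 35

35


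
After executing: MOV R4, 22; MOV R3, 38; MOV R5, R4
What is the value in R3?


Register state trace:
  MOV R4, 22  → R4 = 22
  MOV R3, 38  → R3 = 38
  MOV R5, R4  → R5 = 22
Final: R3 = 38

38


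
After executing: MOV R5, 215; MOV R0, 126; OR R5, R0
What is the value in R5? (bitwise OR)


Register state trace:
  MOV R5, 215  → R5 = 215 (0b11010111)
  MOV R0, 126  → R0 = 126 (0b01111110)
  OR R5, R0   → R5 = 215 OR 126 = 255 (0b11111111)
Final: R5 = 255

255


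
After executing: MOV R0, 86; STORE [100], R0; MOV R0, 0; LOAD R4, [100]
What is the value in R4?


Register and memory trace:
  MOV R0, 86  → R0 = 86
  STORE [100], R0  → mem[100] = 86
  MOV R0, 0  → R0 = 0
  LOAD R4, [100]  → R4 = mem[100] = 86
Final: R4 = 86

86


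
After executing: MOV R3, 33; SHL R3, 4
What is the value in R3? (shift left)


Register state trace:
  MOV R3, 33  → R3 = 33
  SHL R3, 4  → R3 = 33 << 4 = 33 * 2^4 = 528
Final: R3 = 528

528


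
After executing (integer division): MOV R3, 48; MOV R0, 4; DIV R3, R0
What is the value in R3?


Register state trace:
  MOV R3, 48  → R3 = 48
  MOV R0, 4  → R0 = 4
  DIV R3, R0  → R3 = 48 // 4 = 12
Final: R3 = 12

12


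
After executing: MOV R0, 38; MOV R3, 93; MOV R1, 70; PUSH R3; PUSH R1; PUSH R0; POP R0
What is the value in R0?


Stack trace (top is rightmost):
  MOV R0, 38  → R0 = 38
  MOV R3, 93  → R3 = 93
  MOV R1, 70  → R1 = 70
  PUSH R3  → stack: [93]
  PUSH R1  → stack: [93, 70]
  PUSH R0  → stack: [93, 70, 38]
  POP R0  → R0 = 38, stack: [93, 70]
Final: R0 = 38

38


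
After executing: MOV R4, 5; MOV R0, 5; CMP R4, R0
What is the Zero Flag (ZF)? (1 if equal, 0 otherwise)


Register state trace:
  MOV R4, 5  → R4 = 5
  MOV R0, 5  → R0 = 5
  CMP R4, R0  → computes 5 - 5 = 0
  Result is zero, so values are equal
ZF = 1

1


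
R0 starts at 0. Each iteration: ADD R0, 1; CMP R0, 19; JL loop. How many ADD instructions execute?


Loop trace (R0 starts at 0, target 19, step 1):
  ADD #1: R0 = 0 + 1 = 1  → 1 < 19, loop
  ADD #2: R0 = 1 + 1 = 2  → 2 < 19, loop
  ADD #3: R0 = 2 + 1 = 3  → 3 < 19, loop
  ADD #4: R0 = 3 + 1 = 4  → 4 < 19, loop
  ADD #5: R0 = 4 + 1 = 5  → 5 < 19, loop
  ADD #6: R0 = 5 + 1 = 6  → 6 < 19, loop
  ADD #7: R0 = 6 + 1 = 7  → 7 < 19, loop
  ADD #8: R0 = 7 + 1 = 8  → 8 < 19, loop
  ADD #9: R0 = 8 + 1 = 9  → 9 < 19, loop
  ADD #10: R0 = 9 + 1 = 10  → 10 < 19, loop
  ADD #11: R0 = 10 + 1 = 11  → 11 < 19, loop
  ADD #12: R0 = 11 + 1 = 12  → 12 < 19, loop
  ADD #13: R0 = 12 + 1 = 13  → 13 < 19, loop
  ADD #14: R0 = 13 + 1 = 14  → 14 < 19, loop
  ADD #15: R0 = 14 + 1 = 15  → 15 < 19, loop
  ADD #16: R0 = 15 + 1 = 16  → 16 < 19, loop
  ADD #17: R0 = 16 + 1 = 17  → 17 < 19, loop
  ADD #18: R0 = 17 + 1 = 18  → 18 < 19, loop
  ADD #19: R0 = 18 + 1 = 19  → 19 >= 19, exit
Total ADD instructions: 19

19


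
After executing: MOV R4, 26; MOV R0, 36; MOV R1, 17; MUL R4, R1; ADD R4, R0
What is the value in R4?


Register state trace:
  MOV R4, 26  → R4 = 26
  MOV R0, 36  → R0 = 36
  MOV R1, 17  → R1 = 17
  MUL R4, R1  → R4 = 26 * 17 = 442
  ADD R4, R0  → R4 = 442 + 36 = 478
Final: R4 = 478

478


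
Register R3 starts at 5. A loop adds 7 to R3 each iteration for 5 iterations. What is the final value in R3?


Starting value: R3 = 5
  Iter 1: R3 = 5 + 7 = 12
  Iter 2: R3 = 12 + 7 = 19
  Iter 3: R3 = 19 + 7 = 26
  Iter 4: R3 = 26 + 7 = 33
  Iter 5: R3 = 33 + 7 = 40
Final: R3 = 40

40


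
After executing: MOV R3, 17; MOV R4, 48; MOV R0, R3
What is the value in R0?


Register state trace:
  MOV R3, 17  → R3 = 17
  MOV R4, 48  → R4 = 48
  MOV R0, R3  → R0 = 17
Final: R0 = 17

17


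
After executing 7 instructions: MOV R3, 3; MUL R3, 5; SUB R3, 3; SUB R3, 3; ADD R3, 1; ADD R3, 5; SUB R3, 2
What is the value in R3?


Register state trace:
  MOV R3, 3  → R3 = 3
  MUL R3, 5  → R3 = 3 * 5 = 15
  SUB R3, 3  → R3 = 15 - 3 = 12
  SUB R3, 3  → R3 = 12 - 3 = 9
  ADD R3, 1  → R3 = 9 + 1 = 10
  ADD R3, 5  → R3 = 10 + 5 = 15
  SUB R3, 2  → R3 = 15 - 2 = 13
Final: R3 = 13

13


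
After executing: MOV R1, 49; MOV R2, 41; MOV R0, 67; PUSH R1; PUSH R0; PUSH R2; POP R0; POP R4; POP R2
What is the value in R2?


Stack trace (top is rightmost):
  MOV R1, 49  → R1 = 49
  MOV R2, 41  → R2 = 41
  MOV R0, 67  → R0 = 67
  PUSH R1  → stack: [49]
  PUSH R0  → stack: [49, 67]
  PUSH R2  → stack: [49, 67, 41]
  POP R0  → R0 = 41, stack: [49, 67]
  POP R4  → R4 = 67, stack: [49]
  POP R2  → R2 = 49, stack: []
Final: R2 = 49

49


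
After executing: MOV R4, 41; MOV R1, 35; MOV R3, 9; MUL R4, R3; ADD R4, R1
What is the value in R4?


Register state trace:
  MOV R4, 41  → R4 = 41
  MOV R1, 35  → R1 = 35
  MOV R3, 9  → R3 = 9
  MUL R4, R3  → R4 = 41 * 9 = 369
  ADD R4, R1  → R4 = 369 + 35 = 404
Final: R4 = 404

404


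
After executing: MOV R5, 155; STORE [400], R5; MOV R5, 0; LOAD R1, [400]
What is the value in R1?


Register and memory trace:
  MOV R5, 155  → R5 = 155
  STORE [400], R5  → mem[400] = 155
  MOV R5, 0  → R5 = 0
  LOAD R1, [400]  → R1 = mem[400] = 155
Final: R1 = 155

155


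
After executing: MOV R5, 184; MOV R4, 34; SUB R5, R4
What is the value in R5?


Register state trace:
  MOV R5, 184  → R5 = 184
  MOV R4, 34  → R4 = 34
  SUB R5, R4  → R5 = 184 - 34 = 150
Final: R5 = 150

150


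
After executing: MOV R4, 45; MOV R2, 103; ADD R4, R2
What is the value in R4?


Register state trace:
  MOV R4, 45  → R4 = 45
  MOV R2, 103  → R2 = 103
  ADD R4, R2  → R4 = 45 + 103 = 148
Final: R4 = 148

148


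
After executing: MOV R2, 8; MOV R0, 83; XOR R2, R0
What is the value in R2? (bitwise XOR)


Register state trace:
  MOV R2, 8  → R2 = 8 (0b00001000)
  MOV R0, 83  → R0 = 83 (0b01010011)
  XOR R2, R0  → R2 = 8 XOR 83 = 91 (0b01011011)
Final: R2 = 91

91


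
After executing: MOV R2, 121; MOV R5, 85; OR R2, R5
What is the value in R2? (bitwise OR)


Register state trace:
  MOV R2, 121  → R2 = 121 (0b01111001)
  MOV R5, 85  → R5 = 85 (0b01010101)
  OR R2, R5   → R2 = 121 OR 85 = 125 (0b01111101)
Final: R2 = 125

125


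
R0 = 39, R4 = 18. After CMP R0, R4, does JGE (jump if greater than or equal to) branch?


Trace:
  R0 = 39, R4 = 18
  CMP R0, R4  → compares 39 vs 18
  JGE checks: is 39 greater than or equal to 18?
  39 > 18, so condition is true
Branch taken: Yes

Yes


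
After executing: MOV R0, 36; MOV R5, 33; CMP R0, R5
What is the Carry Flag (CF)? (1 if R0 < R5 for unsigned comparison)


Register state trace:
  MOV R0, 36  → R0 = 36
  MOV R5, 33  → R5 = 33
  CMP R0, R5  → unsigned 36 - 33: no borrow
  36 >= 33, so CF = 0
CF = 0

0


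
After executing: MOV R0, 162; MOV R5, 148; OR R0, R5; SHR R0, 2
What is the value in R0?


Register state trace:
  MOV R0, 162  → R0 = 162 (0b10100010)
  MOV R5, 148  → R5 = 148 (0b10010100)
  OR R0, R5  → R0 = 162 OR 148 = 182 (0b10110110)
  SHR R0, 2  → R0 = 182 >> 2 = 45
Final: R0 = 45

45


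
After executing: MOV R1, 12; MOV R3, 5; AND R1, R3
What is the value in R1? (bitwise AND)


Register state trace:
  MOV R1, 12  → R1 = 12 (0b00001100)
  MOV R3, 5  → R3 = 5 (0b00000101)
  AND R1, R3  → R1 = 12 AND 5 = 4 (0b00000100)
Final: R1 = 4

4


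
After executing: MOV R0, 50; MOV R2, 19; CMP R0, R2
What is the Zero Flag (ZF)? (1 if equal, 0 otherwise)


Register state trace:
  MOV R0, 50  → R0 = 50
  MOV R2, 19  → R2 = 19
  CMP R0, R2  → computes 50 - 19 = 31
  Result is nonzero, so values are not equal
ZF = 0

0


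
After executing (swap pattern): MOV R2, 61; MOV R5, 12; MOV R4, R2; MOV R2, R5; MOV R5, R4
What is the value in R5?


Register state trace (swap pattern):
  MOV R2, 61  → R2 = 61
  MOV R5, 12  → R5 = 12
  MOV R4, R2  → R4 = 61  (save R2)
  MOV R2, R5  → R2 = 12  (R2 gets R5's value)
  MOV R5, R4  → R5 = 61  (R5 gets saved value)
Final: R5 = 61

61


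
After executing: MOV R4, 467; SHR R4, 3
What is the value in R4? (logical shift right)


Register state trace:
  MOV R4, 467  → R4 = 467
  SHR R4, 3  → R4 = 467 >> 3 = 467 // 2^3 = 58
Final: R4 = 58

58


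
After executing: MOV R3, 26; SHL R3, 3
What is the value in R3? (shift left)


Register state trace:
  MOV R3, 26  → R3 = 26
  SHL R3, 3  → R3 = 26 << 3 = 26 * 2^3 = 208
Final: R3 = 208

208


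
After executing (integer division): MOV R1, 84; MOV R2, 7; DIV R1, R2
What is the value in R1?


Register state trace:
  MOV R1, 84  → R1 = 84
  MOV R2, 7  → R2 = 7
  DIV R1, R2  → R1 = 84 // 7 = 12
Final: R1 = 12

12


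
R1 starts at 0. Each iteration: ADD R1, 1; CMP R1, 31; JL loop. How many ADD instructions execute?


Loop trace (R1 starts at 0, target 31, step 1):
  ADD #1: R1 = 0 + 1 = 1  → 1 < 31, loop
  ADD #2: R1 = 1 + 1 = 2  → 2 < 31, loop
  ADD #3: R1 = 2 + 1 = 3  → 3 < 31, loop
  ADD #4: R1 = 3 + 1 = 4  → 4 < 31, loop
  ADD #5: R1 = 4 + 1 = 5  → 5 < 31, loop
  ADD #6: R1 = 5 + 1 = 6  → 6 < 31, loop
  ADD #7: R1 = 6 + 1 = 7  → 7 < 31, loop
  ADD #8: R1 = 7 + 1 = 8  → 8 < 31, loop
  ADD #9: R1 = 8 + 1 = 9  → 9 < 31, loop
  ADD #10: R1 = 9 + 1 = 10  → 10 < 31, loop
  ADD #11: R1 = 10 + 1 = 11  → 11 < 31, loop
  ADD #12: R1 = 11 + 1 = 12  → 12 < 31, loop
  ADD #13: R1 = 12 + 1 = 13  → 13 < 31, loop
  ADD #14: R1 = 13 + 1 = 14  → 14 < 31, loop
  ADD #15: R1 = 14 + 1 = 15  → 15 < 31, loop
  ADD #16: R1 = 15 + 1 = 16  → 16 < 31, loop
  ADD #17: R1 = 16 + 1 = 17  → 17 < 31, loop
  ADD #18: R1 = 17 + 1 = 18  → 18 < 31, loop
  ADD #19: R1 = 18 + 1 = 19  → 19 < 31, loop
  ADD #20: R1 = 19 + 1 = 20  → 20 < 31, loop
  ADD #21: R1 = 20 + 1 = 21  → 21 < 31, loop
  ADD #22: R1 = 21 + 1 = 22  → 22 < 31, loop
  ADD #23: R1 = 22 + 1 = 23  → 23 < 31, loop
  ADD #24: R1 = 23 + 1 = 24  → 24 < 31, loop
  ADD #25: R1 = 24 + 1 = 25  → 25 < 31, loop
  ADD #26: R1 = 25 + 1 = 26  → 26 < 31, loop
  ADD #27: R1 = 26 + 1 = 27  → 27 < 31, loop
  ADD #28: R1 = 27 + 1 = 28  → 28 < 31, loop
  ADD #29: R1 = 28 + 1 = 29  → 29 < 31, loop
  ADD #30: R1 = 29 + 1 = 30  → 30 < 31, loop
  ADD #31: R1 = 30 + 1 = 31  → 31 >= 31, exit
Total ADD instructions: 31

31


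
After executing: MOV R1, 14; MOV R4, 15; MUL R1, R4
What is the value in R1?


Register state trace:
  MOV R1, 14  → R1 = 14
  MOV R4, 15  → R4 = 15
  MUL R1, R4  → R1 = 14 * 15 = 210
Final: R1 = 210

210


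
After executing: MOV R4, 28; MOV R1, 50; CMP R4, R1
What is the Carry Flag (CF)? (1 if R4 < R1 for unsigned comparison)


Register state trace:
  MOV R4, 28  → R4 = 28
  MOV R1, 50  → R1 = 50
  CMP R4, R1  → unsigned 28 - 50: borrow occurs
  28 < 50, so CF = 1
CF = 1

1


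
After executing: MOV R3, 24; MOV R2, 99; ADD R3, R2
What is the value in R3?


Register state trace:
  MOV R3, 24  → R3 = 24
  MOV R2, 99  → R2 = 99
  ADD R3, R2  → R3 = 24 + 99 = 123
Final: R3 = 123

123


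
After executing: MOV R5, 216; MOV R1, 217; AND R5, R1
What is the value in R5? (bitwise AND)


Register state trace:
  MOV R5, 216  → R5 = 216 (0b11011000)
  MOV R1, 217  → R1 = 217 (0b11011001)
  AND R5, R1  → R5 = 216 AND 217 = 216 (0b11011000)
Final: R5 = 216

216


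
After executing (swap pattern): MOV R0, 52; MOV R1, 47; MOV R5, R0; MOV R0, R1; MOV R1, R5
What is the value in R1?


Register state trace (swap pattern):
  MOV R0, 52  → R0 = 52
  MOV R1, 47  → R1 = 47
  MOV R5, R0  → R5 = 52  (save R0)
  MOV R0, R1  → R0 = 47  (R0 gets R1's value)
  MOV R1, R5  → R1 = 52  (R1 gets saved value)
Final: R1 = 52

52


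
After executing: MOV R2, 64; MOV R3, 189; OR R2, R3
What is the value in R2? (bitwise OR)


Register state trace:
  MOV R2, 64  → R2 = 64 (0b01000000)
  MOV R3, 189  → R3 = 189 (0b10111101)
  OR R2, R3   → R2 = 64 OR 189 = 253 (0b11111101)
Final: R2 = 253

253


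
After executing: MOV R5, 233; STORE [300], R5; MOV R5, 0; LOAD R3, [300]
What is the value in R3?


Register and memory trace:
  MOV R5, 233  → R5 = 233
  STORE [300], R5  → mem[300] = 233
  MOV R5, 0  → R5 = 0
  LOAD R3, [300]  → R3 = mem[300] = 233
Final: R3 = 233

233


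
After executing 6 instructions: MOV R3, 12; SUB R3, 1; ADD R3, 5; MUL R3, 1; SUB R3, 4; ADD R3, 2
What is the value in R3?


Register state trace:
  MOV R3, 12  → R3 = 12
  SUB R3, 1  → R3 = 12 - 1 = 11
  ADD R3, 5  → R3 = 11 + 5 = 16
  MUL R3, 1  → R3 = 16 * 1 = 16
  SUB R3, 4  → R3 = 16 - 4 = 12
  ADD R3, 2  → R3 = 12 + 2 = 14
Final: R3 = 14

14


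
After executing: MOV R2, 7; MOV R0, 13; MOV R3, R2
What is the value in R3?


Register state trace:
  MOV R2, 7  → R2 = 7
  MOV R0, 13  → R0 = 13
  MOV R3, R2  → R3 = 7
Final: R3 = 7

7


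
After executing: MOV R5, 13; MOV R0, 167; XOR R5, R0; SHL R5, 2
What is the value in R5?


Register state trace:
  MOV R5, 13  → R5 = 13 (0b00001101)
  MOV R0, 167  → R0 = 167 (0b10100111)
  XOR R5, R0  → R5 = 13 XOR 167 = 170 (0b10101010)
  SHL R5, 2  → R5 = 170 << 2 = 680
Final: R5 = 680

680


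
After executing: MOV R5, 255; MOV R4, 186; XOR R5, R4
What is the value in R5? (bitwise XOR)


Register state trace:
  MOV R5, 255  → R5 = 255 (0b11111111)
  MOV R4, 186  → R4 = 186 (0b10111010)
  XOR R5, R4  → R5 = 255 XOR 186 = 69 (0b01000101)
Final: R5 = 69

69


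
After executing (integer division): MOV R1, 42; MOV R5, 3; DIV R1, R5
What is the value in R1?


Register state trace:
  MOV R1, 42  → R1 = 42
  MOV R5, 3  → R5 = 3
  DIV R1, R5  → R1 = 42 // 3 = 14
Final: R1 = 14

14


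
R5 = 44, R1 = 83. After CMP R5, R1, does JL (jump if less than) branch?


Trace:
  R5 = 44, R1 = 83
  CMP R5, R1  → compares 44 vs 83
  JL checks: is 44 less than 83?
  44 < 83, so condition is true
Branch taken: Yes

Yes


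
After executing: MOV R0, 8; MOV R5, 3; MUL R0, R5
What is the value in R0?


Register state trace:
  MOV R0, 8  → R0 = 8
  MOV R5, 3  → R5 = 3
  MUL R0, R5  → R0 = 8 * 3 = 24
Final: R0 = 24

24


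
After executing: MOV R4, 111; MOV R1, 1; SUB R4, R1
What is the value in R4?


Register state trace:
  MOV R4, 111  → R4 = 111
  MOV R1, 1  → R1 = 1
  SUB R4, R1  → R4 = 111 - 1 = 110
Final: R4 = 110

110


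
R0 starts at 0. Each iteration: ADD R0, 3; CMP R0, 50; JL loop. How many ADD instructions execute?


Loop trace (R0 starts at 0, target 50, step 3):
  ADD #1: R0 = 0 + 3 = 3  → 3 < 50, loop
  ADD #2: R0 = 3 + 3 = 6  → 6 < 50, loop
  ADD #3: R0 = 6 + 3 = 9  → 9 < 50, loop
  ADD #4: R0 = 9 + 3 = 12  → 12 < 50, loop
  ADD #5: R0 = 12 + 3 = 15  → 15 < 50, loop
  ADD #6: R0 = 15 + 3 = 18  → 18 < 50, loop
  ADD #7: R0 = 18 + 3 = 21  → 21 < 50, loop
  ADD #8: R0 = 21 + 3 = 24  → 24 < 50, loop
  ADD #9: R0 = 24 + 3 = 27  → 27 < 50, loop
  ADD #10: R0 = 27 + 3 = 30  → 30 < 50, loop
  ADD #11: R0 = 30 + 3 = 33  → 33 < 50, loop
  ADD #12: R0 = 33 + 3 = 36  → 36 < 50, loop
  ADD #13: R0 = 36 + 3 = 39  → 39 < 50, loop
  ADD #14: R0 = 39 + 3 = 42  → 42 < 50, loop
  ADD #15: R0 = 42 + 3 = 45  → 45 < 50, loop
  ADD #16: R0 = 45 + 3 = 48  → 48 < 50, loop
  ADD #17: R0 = 48 + 3 = 51  → 51 >= 50, exit
Total ADD instructions: 17

17


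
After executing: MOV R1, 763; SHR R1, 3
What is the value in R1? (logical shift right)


Register state trace:
  MOV R1, 763  → R1 = 763
  SHR R1, 3  → R1 = 763 >> 3 = 763 // 2^3 = 95
Final: R1 = 95

95


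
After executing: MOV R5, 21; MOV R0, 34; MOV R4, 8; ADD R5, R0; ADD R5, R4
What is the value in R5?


Register state trace:
  MOV R5, 21  → R5 = 21
  MOV R0, 34  → R0 = 34
  MOV R4, 8  → R4 = 8
  ADD R5, R0  → R5 = 21 + 34 = 55
  ADD R5, R4  → R5 = 55 + 8 = 63
Final: R5 = 63

63


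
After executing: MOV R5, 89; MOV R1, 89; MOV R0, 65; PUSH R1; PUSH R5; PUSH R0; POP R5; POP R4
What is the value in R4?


Stack trace (top is rightmost):
  MOV R5, 89  → R5 = 89
  MOV R1, 89  → R1 = 89
  MOV R0, 65  → R0 = 65
  PUSH R1  → stack: [89]
  PUSH R5  → stack: [89, 89]
  PUSH R0  → stack: [89, 89, 65]
  POP R5  → R5 = 65, stack: [89, 89]
  POP R4  → R4 = 89, stack: [89]
Final: R4 = 89

89


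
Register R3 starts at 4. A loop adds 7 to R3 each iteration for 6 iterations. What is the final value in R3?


Starting value: R3 = 4
  Iter 1: R3 = 4 + 7 = 11
  Iter 2: R3 = 11 + 7 = 18
  Iter 3: R3 = 18 + 7 = 25
  Iter 4: R3 = 25 + 7 = 32
  Iter 5: R3 = 32 + 7 = 39
  Iter 6: R3 = 39 + 7 = 46
Final: R3 = 46

46


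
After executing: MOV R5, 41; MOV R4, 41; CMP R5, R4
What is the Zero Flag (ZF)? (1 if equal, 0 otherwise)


Register state trace:
  MOV R5, 41  → R5 = 41
  MOV R4, 41  → R4 = 41
  CMP R5, R4  → computes 41 - 41 = 0
  Result is zero, so values are equal
ZF = 1

1


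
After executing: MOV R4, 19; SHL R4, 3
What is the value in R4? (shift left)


Register state trace:
  MOV R4, 19  → R4 = 19
  SHL R4, 3  → R4 = 19 << 3 = 19 * 2^3 = 152
Final: R4 = 152

152


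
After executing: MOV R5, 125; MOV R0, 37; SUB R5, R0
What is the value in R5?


Register state trace:
  MOV R5, 125  → R5 = 125
  MOV R0, 37  → R0 = 37
  SUB R5, R0  → R5 = 125 - 37 = 88
Final: R5 = 88

88


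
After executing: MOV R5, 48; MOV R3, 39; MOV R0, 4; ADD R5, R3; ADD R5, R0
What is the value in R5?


Register state trace:
  MOV R5, 48  → R5 = 48
  MOV R3, 39  → R3 = 39
  MOV R0, 4  → R0 = 4
  ADD R5, R3  → R5 = 48 + 39 = 87
  ADD R5, R0  → R5 = 87 + 4 = 91
Final: R5 = 91

91


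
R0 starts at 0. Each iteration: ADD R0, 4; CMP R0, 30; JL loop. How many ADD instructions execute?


Loop trace (R0 starts at 0, target 30, step 4):
  ADD #1: R0 = 0 + 4 = 4  → 4 < 30, loop
  ADD #2: R0 = 4 + 4 = 8  → 8 < 30, loop
  ADD #3: R0 = 8 + 4 = 12  → 12 < 30, loop
  ADD #4: R0 = 12 + 4 = 16  → 16 < 30, loop
  ADD #5: R0 = 16 + 4 = 20  → 20 < 30, loop
  ADD #6: R0 = 20 + 4 = 24  → 24 < 30, loop
  ADD #7: R0 = 24 + 4 = 28  → 28 < 30, loop
  ADD #8: R0 = 28 + 4 = 32  → 32 >= 30, exit
Total ADD instructions: 8

8


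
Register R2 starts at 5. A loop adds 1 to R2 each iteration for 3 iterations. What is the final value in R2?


Starting value: R2 = 5
  Iter 1: R2 = 5 + 1 = 6
  Iter 2: R2 = 6 + 1 = 7
  Iter 3: R2 = 7 + 1 = 8
Final: R2 = 8

8


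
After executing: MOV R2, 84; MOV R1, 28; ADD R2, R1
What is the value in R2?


Register state trace:
  MOV R2, 84  → R2 = 84
  MOV R1, 28  → R1 = 28
  ADD R2, R1  → R2 = 84 + 28 = 112
Final: R2 = 112

112


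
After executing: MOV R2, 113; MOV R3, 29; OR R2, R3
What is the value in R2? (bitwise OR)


Register state trace:
  MOV R2, 113  → R2 = 113 (0b01110001)
  MOV R3, 29  → R3 = 29 (0b00011101)
  OR R2, R3   → R2 = 113 OR 29 = 125 (0b01111101)
Final: R2 = 125

125


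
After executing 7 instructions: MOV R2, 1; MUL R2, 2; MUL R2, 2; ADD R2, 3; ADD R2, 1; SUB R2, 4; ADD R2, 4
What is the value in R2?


Register state trace:
  MOV R2, 1  → R2 = 1
  MUL R2, 2  → R2 = 1 * 2 = 2
  MUL R2, 2  → R2 = 2 * 2 = 4
  ADD R2, 3  → R2 = 4 + 3 = 7
  ADD R2, 1  → R2 = 7 + 1 = 8
  SUB R2, 4  → R2 = 8 - 4 = 4
  ADD R2, 4  → R2 = 4 + 4 = 8
Final: R2 = 8

8


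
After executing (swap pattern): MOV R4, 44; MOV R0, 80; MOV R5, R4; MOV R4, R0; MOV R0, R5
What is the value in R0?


Register state trace (swap pattern):
  MOV R4, 44  → R4 = 44
  MOV R0, 80  → R0 = 80
  MOV R5, R4  → R5 = 44  (save R4)
  MOV R4, R0  → R4 = 80  (R4 gets R0's value)
  MOV R0, R5  → R0 = 44  (R0 gets saved value)
Final: R0 = 44

44


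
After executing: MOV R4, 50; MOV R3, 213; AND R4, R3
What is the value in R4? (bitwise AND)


Register state trace:
  MOV R4, 50  → R4 = 50 (0b00110010)
  MOV R3, 213  → R3 = 213 (0b11010101)
  AND R4, R3  → R4 = 50 AND 213 = 16 (0b00010000)
Final: R4 = 16

16


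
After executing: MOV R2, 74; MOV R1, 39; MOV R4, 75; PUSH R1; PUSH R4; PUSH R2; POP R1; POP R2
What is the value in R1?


Stack trace (top is rightmost):
  MOV R2, 74  → R2 = 74
  MOV R1, 39  → R1 = 39
  MOV R4, 75  → R4 = 75
  PUSH R1  → stack: [39]
  PUSH R4  → stack: [39, 75]
  PUSH R2  → stack: [39, 75, 74]
  POP R1  → R1 = 74, stack: [39, 75]
  POP R2  → R2 = 75, stack: [39]
Final: R1 = 74

74
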